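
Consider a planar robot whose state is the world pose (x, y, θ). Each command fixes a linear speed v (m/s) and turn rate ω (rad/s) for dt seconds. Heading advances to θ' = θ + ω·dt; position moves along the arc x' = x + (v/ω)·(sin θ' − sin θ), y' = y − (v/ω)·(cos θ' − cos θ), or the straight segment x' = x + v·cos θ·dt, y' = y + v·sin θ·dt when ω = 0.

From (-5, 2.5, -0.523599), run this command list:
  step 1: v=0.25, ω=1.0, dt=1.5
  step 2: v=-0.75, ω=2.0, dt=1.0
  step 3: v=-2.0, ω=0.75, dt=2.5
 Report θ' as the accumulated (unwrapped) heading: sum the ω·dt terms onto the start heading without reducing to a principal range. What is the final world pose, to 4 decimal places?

step 1: θ'=0.9764 (R=0.2500) → pose (-4.6679, 2.5765, 0.9764)
step 2: θ'=2.9764 (R=-0.3750) → pose (-4.4189, 1.9966, 2.9764)
step 3: θ'=4.8514 (R=-2.6667) → pose (-1.3394, 4.9965, 4.8514)

(-1.3394, 4.9965, 4.8514)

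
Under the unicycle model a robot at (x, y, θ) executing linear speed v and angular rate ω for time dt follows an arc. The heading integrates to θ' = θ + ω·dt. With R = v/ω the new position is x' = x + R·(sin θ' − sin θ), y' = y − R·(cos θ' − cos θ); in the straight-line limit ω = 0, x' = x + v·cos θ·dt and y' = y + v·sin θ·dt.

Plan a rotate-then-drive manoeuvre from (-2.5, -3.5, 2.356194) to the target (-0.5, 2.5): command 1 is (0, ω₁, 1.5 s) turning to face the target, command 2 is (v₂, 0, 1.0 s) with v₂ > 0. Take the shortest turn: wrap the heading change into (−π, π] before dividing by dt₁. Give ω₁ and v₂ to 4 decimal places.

ω₁ = -0.7381, v₂ = 6.3246

heading to target = atan2(2.5−-3.5, -0.5−-2.5) = 1.2490
Δθ = wrap(1.2490 − 2.3562) = -1.1071; ω₁ = Δθ/dt₁ = -0.7381
distance = √((-0.5−-2.5)² + (2.5−-3.5)²) = 6.3246; v₂ = distance/dt₂ = 6.3246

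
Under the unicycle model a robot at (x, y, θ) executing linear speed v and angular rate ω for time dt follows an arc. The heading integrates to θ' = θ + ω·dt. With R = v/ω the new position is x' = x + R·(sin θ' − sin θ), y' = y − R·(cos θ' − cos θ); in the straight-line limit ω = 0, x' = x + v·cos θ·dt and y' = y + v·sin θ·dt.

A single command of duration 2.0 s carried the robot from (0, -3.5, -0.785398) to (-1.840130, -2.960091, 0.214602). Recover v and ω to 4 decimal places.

v = -1.0000, ω = 0.5000

Δθ = 0.214602 − -0.785398 = 1.000000
ω = Δθ/dt = 1.000000/2.0 = 0.5000
R = Δx/(sin θ' − sin θ) = -2.0000
v = R·ω = -2.0000·0.5000 = -1.0000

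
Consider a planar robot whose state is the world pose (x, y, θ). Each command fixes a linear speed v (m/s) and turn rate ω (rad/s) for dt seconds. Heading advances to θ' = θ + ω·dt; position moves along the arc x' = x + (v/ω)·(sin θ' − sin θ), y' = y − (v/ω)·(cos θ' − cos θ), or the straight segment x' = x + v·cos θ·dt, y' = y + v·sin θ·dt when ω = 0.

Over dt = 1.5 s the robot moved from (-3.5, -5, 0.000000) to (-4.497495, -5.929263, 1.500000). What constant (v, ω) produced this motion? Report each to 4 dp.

v = -1.0000, ω = 1.0000

Δθ = 1.500000 − 0.000000 = 1.500000
ω = Δθ/dt = 1.500000/1.5 = 1.0000
R = Δx/(sin θ' − sin θ) = -1.0000
v = R·ω = -1.0000·1.0000 = -1.0000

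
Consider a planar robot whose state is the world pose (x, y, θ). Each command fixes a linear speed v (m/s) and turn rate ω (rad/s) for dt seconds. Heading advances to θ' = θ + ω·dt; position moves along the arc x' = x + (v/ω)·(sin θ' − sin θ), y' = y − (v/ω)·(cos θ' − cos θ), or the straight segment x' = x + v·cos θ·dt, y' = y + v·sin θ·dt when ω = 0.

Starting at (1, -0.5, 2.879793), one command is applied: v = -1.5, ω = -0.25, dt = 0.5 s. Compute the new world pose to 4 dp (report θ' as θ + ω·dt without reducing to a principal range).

θ' = 2.8798 + -0.25·0.5 = 2.7548
R = v/ω = -1.5/-0.25 = 6.0000
x' = 1 + 6.0000·(sin 2.7548 − sin 2.8798) = 1.7104
y' = -0.5 − 6.0000·(cos 2.7548 − cos 2.8798) = -0.7388

(1.7104, -0.7388, 2.7548)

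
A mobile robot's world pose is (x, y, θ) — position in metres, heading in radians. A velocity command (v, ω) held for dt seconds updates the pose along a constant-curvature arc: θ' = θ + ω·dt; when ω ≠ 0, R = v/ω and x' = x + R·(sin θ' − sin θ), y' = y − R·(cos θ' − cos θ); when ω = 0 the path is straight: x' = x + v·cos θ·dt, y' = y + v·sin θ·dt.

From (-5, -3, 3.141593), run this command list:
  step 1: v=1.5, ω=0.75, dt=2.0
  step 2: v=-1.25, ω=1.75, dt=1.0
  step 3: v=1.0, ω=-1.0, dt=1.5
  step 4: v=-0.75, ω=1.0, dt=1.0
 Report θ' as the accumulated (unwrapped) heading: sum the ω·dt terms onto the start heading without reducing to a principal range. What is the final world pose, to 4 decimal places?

(-7.1443, -4.3542, 5.8916)

step 1: θ'=4.6416 (R=2.0000) → pose (-6.9950, -4.8585, 4.6416)
step 2: θ'=6.3916 (R=-0.7143) → pose (-7.7848, -4.0979, 6.3916)
step 3: θ'=4.8916 (R=-1.0000) → pose (-6.6926, -4.9138, 4.8916)
step 4: θ'=5.8916 (R=-0.7500) → pose (-7.1443, -4.3542, 5.8916)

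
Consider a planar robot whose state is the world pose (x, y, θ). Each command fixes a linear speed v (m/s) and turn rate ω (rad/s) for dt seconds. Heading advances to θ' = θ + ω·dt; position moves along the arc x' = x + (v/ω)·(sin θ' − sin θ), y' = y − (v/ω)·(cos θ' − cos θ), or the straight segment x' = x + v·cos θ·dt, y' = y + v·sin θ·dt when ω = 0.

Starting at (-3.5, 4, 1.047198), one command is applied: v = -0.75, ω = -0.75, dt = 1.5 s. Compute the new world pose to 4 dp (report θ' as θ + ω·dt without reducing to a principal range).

(-4.4437, 3.5030, -0.0778)

θ' = 1.0472 + -0.75·1.5 = -0.0778
R = v/ω = -0.75/-0.75 = 1.0000
x' = -3.5 + 1.0000·(sin -0.0778 − sin 1.0472) = -4.4437
y' = 4 − 1.0000·(cos -0.0778 − cos 1.0472) = 3.5030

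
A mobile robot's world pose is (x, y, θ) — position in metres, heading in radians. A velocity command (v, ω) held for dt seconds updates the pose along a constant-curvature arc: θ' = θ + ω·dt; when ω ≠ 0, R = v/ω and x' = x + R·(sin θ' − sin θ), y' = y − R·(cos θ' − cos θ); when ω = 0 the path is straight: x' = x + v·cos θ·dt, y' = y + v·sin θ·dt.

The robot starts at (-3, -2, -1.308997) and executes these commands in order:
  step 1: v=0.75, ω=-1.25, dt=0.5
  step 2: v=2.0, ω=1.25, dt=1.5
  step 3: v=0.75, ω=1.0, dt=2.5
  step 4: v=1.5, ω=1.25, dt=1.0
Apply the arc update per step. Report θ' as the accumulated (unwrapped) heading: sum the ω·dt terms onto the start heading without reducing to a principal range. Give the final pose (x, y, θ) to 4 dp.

(-2.4899, -3.1060, 3.6910)

step 1: θ'=-1.9340 (R=-0.6000) → pose (-3.0187, -2.3685, -1.9340)
step 2: θ'=-0.0590 (R=1.6000) → pose (-1.6174, -4.5341, -0.0590)
step 3: θ'=2.4410 (R=0.7500) → pose (-1.0897, -3.2121, 2.4410)
step 4: θ'=3.6910 (R=1.2000) → pose (-2.4899, -3.1060, 3.6910)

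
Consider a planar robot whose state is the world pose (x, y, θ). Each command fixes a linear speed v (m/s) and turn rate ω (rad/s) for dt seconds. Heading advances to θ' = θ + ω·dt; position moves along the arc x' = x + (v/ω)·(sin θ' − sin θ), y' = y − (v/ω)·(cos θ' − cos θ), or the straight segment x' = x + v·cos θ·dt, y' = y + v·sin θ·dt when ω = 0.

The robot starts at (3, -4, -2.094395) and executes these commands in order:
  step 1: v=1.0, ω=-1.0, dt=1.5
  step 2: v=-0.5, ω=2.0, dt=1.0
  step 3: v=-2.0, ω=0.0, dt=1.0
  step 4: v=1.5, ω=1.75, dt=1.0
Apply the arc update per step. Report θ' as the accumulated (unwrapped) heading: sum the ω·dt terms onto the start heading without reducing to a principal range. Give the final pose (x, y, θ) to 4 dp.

step 1: θ'=-3.5944 (R=-1.0000) → pose (1.6965, -4.3992, -3.5944)
step 2: θ'=-1.5944 (R=-0.2500) → pose (2.0558, -4.1803, -1.5944)
step 3: θ'=-1.5944 (straight) → pose (2.1030, -2.1809, -1.5944)
step 4: θ'=0.1556 (R=0.8571) → pose (3.0927, -3.0479, 0.1556)

(3.0927, -3.0479, 0.1556)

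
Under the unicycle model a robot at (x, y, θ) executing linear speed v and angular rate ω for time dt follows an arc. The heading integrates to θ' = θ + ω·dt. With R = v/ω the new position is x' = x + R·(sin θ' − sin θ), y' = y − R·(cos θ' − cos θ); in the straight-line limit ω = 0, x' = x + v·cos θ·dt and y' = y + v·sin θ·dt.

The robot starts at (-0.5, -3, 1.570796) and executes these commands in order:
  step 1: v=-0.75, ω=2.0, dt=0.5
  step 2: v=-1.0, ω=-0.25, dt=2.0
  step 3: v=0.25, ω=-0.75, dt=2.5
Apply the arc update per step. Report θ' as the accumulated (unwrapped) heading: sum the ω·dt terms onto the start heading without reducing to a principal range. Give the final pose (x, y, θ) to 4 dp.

(1.2492, -4.2770, 0.1958)

step 1: θ'=2.5708 (R=-0.3750) → pose (-0.3276, -3.3156, 2.5708)
step 2: θ'=2.0708 (R=4.0000) → pose (1.0215, -4.7637, 2.0708)
step 3: θ'=0.1958 (R=-0.3333) → pose (1.2492, -4.2770, 0.1958)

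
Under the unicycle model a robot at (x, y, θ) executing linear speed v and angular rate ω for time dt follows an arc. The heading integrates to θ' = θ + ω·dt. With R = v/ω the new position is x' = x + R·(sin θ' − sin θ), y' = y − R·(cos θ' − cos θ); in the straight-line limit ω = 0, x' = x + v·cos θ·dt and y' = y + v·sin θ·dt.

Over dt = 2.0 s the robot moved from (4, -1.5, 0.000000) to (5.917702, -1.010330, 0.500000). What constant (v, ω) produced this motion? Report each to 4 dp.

Δθ = 0.500000 − 0.000000 = 0.500000
ω = Δθ/dt = 0.500000/2.0 = 0.2500
R = Δx/(sin θ' − sin θ) = 4.0000
v = R·ω = 4.0000·0.2500 = 1.0000

v = 1.0000, ω = 0.2500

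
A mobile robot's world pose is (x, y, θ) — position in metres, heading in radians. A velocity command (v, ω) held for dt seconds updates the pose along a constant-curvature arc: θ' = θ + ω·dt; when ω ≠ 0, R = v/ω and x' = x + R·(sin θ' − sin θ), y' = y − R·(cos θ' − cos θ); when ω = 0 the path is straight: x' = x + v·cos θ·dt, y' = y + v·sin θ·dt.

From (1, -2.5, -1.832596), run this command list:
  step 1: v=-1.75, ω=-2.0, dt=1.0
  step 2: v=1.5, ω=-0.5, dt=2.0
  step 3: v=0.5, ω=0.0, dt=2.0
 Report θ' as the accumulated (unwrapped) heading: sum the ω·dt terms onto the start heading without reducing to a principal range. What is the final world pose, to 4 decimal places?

(1.4563, 1.6122, -4.8326)

step 1: θ'=-3.8326 (R=0.8750) → pose (2.4028, -2.0522, -3.8326)
step 2: θ'=-4.8326 (R=-3.0000) → pose (1.3364, 0.6194, -4.8326)
step 3: θ'=-4.8326 (straight) → pose (1.4563, 1.6122, -4.8326)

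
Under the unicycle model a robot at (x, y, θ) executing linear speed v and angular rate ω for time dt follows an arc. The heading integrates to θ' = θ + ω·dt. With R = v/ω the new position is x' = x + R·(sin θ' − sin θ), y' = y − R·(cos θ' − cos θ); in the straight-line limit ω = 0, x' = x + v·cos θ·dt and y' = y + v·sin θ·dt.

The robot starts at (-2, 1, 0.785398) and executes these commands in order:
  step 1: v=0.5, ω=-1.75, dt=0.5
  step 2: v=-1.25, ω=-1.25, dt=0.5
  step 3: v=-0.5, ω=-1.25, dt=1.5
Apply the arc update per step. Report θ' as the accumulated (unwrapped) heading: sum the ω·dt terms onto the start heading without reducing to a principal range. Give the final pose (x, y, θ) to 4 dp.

(-2.2859, 1.9659, -2.5896)

step 1: θ'=-0.0896 (R=-0.2857) → pose (-1.7724, 1.0825, -0.0896)
step 2: θ'=-0.7146 (R=1.0000) → pose (-2.3382, 1.3232, -0.7146)
step 3: θ'=-2.5896 (R=0.4000) → pose (-2.2859, 1.9659, -2.5896)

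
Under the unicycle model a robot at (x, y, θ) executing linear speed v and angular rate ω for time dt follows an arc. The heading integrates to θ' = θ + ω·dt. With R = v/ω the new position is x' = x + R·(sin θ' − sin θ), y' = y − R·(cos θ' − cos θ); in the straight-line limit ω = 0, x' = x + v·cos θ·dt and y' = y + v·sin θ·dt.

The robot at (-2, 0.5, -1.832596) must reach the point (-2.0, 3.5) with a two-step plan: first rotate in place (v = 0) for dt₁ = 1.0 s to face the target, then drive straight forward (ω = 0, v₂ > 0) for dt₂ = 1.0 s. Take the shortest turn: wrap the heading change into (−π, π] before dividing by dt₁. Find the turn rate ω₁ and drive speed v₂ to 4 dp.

ω₁ = -2.8798, v₂ = 3.0000

heading to target = atan2(3.5−0.5, -2−-2) = 1.5708
Δθ = wrap(1.5708 − -1.8326) = -2.8798; ω₁ = Δθ/dt₁ = -2.8798
distance = √((-2−-2)² + (3.5−0.5)²) = 3.0000; v₂ = distance/dt₂ = 3.0000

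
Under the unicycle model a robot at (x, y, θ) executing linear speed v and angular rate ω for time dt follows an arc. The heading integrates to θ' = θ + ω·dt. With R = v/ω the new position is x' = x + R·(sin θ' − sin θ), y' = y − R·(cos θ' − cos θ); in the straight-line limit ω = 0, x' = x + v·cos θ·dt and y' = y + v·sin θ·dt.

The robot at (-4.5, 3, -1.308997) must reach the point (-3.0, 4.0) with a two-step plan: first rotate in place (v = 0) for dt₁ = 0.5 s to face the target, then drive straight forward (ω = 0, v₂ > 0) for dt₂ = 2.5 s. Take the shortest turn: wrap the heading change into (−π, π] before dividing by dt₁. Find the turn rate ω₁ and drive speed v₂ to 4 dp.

heading to target = atan2(4−3, -3−-4.5) = 0.5880
Δθ = wrap(0.5880 − -1.3090) = 1.8970; ω₁ = Δθ/dt₁ = 3.7940
distance = √((-3−-4.5)² + (4−3)²) = 1.8028; v₂ = distance/dt₂ = 0.7211

ω₁ = 3.7940, v₂ = 0.7211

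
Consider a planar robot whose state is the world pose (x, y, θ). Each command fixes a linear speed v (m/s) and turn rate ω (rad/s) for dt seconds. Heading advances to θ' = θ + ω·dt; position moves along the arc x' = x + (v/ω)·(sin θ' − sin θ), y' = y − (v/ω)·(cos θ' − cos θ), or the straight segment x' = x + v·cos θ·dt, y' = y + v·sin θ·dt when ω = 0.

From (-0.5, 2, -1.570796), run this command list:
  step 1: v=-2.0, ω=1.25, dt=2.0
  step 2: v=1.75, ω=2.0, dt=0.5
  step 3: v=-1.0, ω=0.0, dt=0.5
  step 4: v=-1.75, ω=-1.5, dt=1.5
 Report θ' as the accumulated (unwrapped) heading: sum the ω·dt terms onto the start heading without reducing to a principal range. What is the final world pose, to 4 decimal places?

step 1: θ'=0.9292 (R=-1.6000) → pose (-3.3818, 2.9576, 0.9292)
step 2: θ'=1.9292 (R=0.8750) → pose (-3.2634, 3.7882, 1.9292)
step 3: θ'=1.9292 (straight) → pose (-3.0880, 3.3199, 1.9292)
step 4: θ'=-0.3208 (R=1.1667) → pose (-4.5484, 1.8035, -0.3208)

(-4.5484, 1.8035, -0.3208)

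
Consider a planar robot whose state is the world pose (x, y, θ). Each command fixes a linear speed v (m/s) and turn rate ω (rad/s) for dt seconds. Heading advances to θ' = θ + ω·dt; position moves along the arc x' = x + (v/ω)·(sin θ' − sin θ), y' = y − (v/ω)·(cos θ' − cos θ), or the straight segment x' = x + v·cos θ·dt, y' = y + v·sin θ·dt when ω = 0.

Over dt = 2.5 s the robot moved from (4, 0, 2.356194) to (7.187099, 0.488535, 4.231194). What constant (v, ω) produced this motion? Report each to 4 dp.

Δθ = 4.231194 − 2.356194 = 1.875000
ω = Δθ/dt = 1.875000/2.5 = 0.7500
R = Δx/(sin θ' − sin θ) = -2.0000
v = R·ω = -2.0000·0.7500 = -1.5000

v = -1.5000, ω = 0.7500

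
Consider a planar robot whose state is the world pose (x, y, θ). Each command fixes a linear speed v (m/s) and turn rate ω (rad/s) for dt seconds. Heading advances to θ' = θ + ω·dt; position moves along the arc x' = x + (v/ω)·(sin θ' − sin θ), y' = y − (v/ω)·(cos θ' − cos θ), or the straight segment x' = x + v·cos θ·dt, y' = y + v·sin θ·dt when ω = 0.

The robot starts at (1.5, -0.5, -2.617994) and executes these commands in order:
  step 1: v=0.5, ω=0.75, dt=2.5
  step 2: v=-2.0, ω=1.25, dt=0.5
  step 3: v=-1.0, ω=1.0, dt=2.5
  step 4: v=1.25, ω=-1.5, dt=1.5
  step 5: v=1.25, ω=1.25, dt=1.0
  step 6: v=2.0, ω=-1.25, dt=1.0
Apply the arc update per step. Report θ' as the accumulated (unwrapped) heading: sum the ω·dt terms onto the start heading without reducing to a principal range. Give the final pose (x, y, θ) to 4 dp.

step 1: θ'=-0.7430 (R=0.6667) → pose (1.3823, -1.5683, -0.7430)
step 2: θ'=-0.1180 (R=-1.6000) → pose (0.4883, -1.1578, -0.1180)
step 3: θ'=2.3820 (R=-1.0000) → pose (-0.3180, -2.8759, 2.3820)
step 4: θ'=0.1320 (R=-0.8333) → pose (0.1461, -1.4456, 0.1320)
step 5: θ'=1.3820 (R=1.0000) → pose (0.9967, -0.6419, 1.3820)
step 6: θ'=0.1320 (R=-1.6000) → pose (2.3577, 0.6439, 0.1320)

(2.3577, 0.6439, 0.1320)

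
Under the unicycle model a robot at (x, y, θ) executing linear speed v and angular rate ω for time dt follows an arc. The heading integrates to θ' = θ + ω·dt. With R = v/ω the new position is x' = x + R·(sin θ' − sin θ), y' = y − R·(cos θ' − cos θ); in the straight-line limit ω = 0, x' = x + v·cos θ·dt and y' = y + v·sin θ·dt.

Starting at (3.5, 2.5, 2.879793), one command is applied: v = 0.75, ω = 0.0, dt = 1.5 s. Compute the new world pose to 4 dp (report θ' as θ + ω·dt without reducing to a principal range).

(2.4133, 2.7912, 2.8798)

θ' = 2.8798 + 0.0·1.5 = 2.8798
ω = 0 → straight: x' = 3.5 + 0.75·cos(2.8798)·1.5 = 2.4133
y' = 2.5 + 0.75·sin(2.8798)·1.5 = 2.7912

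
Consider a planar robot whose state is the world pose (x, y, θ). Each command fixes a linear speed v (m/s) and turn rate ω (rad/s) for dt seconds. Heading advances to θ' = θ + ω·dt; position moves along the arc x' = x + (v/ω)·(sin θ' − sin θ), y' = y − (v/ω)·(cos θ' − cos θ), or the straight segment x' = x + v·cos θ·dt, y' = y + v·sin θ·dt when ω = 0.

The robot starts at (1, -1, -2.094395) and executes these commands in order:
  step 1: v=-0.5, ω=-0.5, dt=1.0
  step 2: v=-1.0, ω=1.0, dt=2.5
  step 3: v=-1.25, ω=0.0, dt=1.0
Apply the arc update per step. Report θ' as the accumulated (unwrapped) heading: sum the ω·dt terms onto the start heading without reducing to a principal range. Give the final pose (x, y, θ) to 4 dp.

(-0.3247, 1.3213, -0.0944)

step 1: θ'=-2.5944 (R=1.0000) → pose (1.3457, -0.6460, -2.5944)
step 2: θ'=-0.0944 (R=-1.0000) → pose (0.9197, 1.2035, -0.0944)
step 3: θ'=-0.0944 (straight) → pose (-0.3247, 1.3213, -0.0944)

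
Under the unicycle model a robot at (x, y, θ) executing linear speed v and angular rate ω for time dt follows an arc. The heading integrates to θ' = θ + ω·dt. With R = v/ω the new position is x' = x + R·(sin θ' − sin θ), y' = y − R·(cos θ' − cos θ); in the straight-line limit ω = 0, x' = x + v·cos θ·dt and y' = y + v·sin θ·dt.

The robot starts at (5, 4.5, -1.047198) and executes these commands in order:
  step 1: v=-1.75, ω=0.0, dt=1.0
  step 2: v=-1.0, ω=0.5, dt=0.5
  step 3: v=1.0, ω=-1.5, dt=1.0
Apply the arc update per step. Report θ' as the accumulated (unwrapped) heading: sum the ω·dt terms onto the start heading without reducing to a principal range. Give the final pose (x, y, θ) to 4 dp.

(3.8452, 5.5044, -2.2972)

step 1: θ'=-1.0472 (straight) → pose (4.1250, 6.0155, -1.0472)
step 2: θ'=-0.7972 (R=-2.0000) → pose (3.8238, 6.4130, -0.7972)
step 3: θ'=-2.2972 (R=-0.6667) → pose (3.8452, 5.5044, -2.2972)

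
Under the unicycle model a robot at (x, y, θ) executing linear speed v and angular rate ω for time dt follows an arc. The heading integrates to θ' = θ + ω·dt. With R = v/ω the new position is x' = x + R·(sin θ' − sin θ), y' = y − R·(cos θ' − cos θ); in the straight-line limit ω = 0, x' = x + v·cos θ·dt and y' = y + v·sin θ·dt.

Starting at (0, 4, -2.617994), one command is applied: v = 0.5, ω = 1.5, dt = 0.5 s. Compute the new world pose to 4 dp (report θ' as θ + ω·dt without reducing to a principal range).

θ' = -2.6180 + 1.5·0.5 = -1.8680
R = v/ω = 0.5/1.5 = 0.3333
x' = 0 + 0.3333·(sin -1.8680 − sin -2.6180) = -0.1521
y' = 4 − 0.3333·(cos -1.8680 − cos -2.6180) = 3.8089

(-0.1521, 3.8089, -1.8680)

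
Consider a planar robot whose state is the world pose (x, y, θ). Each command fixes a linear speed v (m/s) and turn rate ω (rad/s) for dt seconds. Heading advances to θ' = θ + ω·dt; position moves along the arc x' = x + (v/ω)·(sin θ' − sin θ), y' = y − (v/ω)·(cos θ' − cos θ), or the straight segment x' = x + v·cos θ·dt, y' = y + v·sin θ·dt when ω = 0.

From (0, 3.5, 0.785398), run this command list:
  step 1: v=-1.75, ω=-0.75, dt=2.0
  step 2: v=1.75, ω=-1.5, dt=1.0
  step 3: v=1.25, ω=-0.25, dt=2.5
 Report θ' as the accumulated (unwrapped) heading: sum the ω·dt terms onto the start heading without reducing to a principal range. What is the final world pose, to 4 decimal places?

step 1: θ'=-0.7146 (R=2.3333) → pose (-3.1790, 3.3874, -0.7146)
step 2: θ'=-2.2146 (R=-1.1667) → pose (-3.0104, 1.8059, -2.2146)
step 3: θ'=-2.8396 (R=-5.0000) → pose (-5.5224, 0.0334, -2.8396)

(-5.5224, 0.0334, -2.8396)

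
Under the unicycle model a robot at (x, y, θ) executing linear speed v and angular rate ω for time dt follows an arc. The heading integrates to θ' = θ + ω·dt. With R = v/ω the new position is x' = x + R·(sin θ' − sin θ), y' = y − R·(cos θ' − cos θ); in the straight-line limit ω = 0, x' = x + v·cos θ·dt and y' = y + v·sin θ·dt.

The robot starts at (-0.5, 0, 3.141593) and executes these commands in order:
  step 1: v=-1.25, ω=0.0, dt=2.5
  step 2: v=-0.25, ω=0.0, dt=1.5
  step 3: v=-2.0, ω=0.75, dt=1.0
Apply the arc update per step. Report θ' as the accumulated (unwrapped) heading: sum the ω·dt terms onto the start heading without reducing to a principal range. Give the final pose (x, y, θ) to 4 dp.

step 1: θ'=3.1416 (straight) → pose (2.6250, 0.0000, 3.1416)
step 2: θ'=3.1416 (straight) → pose (3.0000, 0.0000, 3.1416)
step 3: θ'=3.8916 (R=-2.6667) → pose (4.8177, 0.7155, 3.8916)

(4.8177, 0.7155, 3.8916)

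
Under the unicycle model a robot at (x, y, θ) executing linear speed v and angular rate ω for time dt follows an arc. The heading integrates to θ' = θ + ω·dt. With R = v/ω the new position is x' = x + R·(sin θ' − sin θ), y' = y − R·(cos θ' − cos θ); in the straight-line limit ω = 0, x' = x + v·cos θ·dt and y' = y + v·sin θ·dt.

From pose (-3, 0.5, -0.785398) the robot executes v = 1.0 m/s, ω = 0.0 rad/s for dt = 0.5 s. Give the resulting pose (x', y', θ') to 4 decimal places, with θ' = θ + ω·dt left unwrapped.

(-2.6464, 0.1464, -0.7854)

θ' = -0.7854 + 0.0·0.5 = -0.7854
ω = 0 → straight: x' = -3 + 1.0·cos(-0.7854)·0.5 = -2.6464
y' = 0.5 + 1.0·sin(-0.7854)·0.5 = 0.1464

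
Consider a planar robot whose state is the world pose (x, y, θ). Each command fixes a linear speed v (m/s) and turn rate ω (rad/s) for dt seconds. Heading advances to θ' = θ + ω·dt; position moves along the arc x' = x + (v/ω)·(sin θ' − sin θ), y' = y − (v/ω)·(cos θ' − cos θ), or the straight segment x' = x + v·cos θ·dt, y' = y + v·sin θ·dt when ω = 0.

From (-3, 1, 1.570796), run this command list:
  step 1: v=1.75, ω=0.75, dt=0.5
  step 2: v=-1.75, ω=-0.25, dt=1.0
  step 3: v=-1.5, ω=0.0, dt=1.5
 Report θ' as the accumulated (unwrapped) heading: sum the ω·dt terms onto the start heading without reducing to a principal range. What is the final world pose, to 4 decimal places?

(-2.4498, -2.0690, 1.6958)

step 1: θ'=1.9458 (R=2.3333) → pose (-3.1621, 1.8546, 1.9458)
step 2: θ'=1.6958 (R=7.0000) → pose (-2.7303, 0.1635, 1.6958)
step 3: θ'=1.6958 (straight) → pose (-2.4498, -2.0690, 1.6958)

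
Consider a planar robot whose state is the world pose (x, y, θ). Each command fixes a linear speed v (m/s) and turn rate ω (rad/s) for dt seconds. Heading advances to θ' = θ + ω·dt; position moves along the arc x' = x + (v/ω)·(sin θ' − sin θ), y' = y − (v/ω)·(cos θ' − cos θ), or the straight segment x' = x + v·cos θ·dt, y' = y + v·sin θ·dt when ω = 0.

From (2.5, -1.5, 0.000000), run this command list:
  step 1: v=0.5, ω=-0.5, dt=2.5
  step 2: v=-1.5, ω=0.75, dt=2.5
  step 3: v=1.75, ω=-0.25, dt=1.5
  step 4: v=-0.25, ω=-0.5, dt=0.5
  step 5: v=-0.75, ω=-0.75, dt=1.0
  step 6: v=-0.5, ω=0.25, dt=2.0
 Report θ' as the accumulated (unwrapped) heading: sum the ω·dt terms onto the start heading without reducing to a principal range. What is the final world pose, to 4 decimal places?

(1.0709, 0.6395, -0.2500)

step 1: θ'=-1.2500 (R=-1.0000) → pose (3.4490, -2.1847, -1.2500)
step 2: θ'=0.6250 (R=-2.0000) → pose (0.3808, -1.1934, 0.6250)
step 3: θ'=0.2500 (R=-7.0000) → pose (2.7447, -0.0878, 0.2500)
step 4: θ'=0.0000 (R=0.5000) → pose (2.6210, -0.1033, 0.0000)
step 5: θ'=-0.7500 (R=1.0000) → pose (1.9393, 0.1650, -0.7500)
step 6: θ'=-0.2500 (R=-2.0000) → pose (1.0709, 0.6395, -0.2500)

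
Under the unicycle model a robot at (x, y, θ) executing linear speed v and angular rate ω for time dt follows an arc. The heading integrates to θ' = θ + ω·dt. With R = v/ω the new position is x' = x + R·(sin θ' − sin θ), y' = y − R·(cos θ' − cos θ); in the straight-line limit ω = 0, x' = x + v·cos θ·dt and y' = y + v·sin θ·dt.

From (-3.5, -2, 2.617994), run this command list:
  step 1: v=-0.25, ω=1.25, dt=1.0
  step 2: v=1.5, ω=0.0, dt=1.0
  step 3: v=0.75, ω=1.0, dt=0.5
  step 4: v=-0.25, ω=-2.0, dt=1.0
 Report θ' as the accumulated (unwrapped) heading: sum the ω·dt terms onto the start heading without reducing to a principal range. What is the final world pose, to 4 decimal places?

(-4.3913, -3.2328, 2.3680)

step 1: θ'=3.8680 (R=-0.2000) → pose (-3.2672, -1.9763, 3.8680)
step 2: θ'=3.8680 (straight) → pose (-4.3885, -2.9726, 3.8680)
step 3: θ'=4.3680 (R=0.7500) → pose (-4.5963, -3.2800, 4.3680)
step 4: θ'=2.3680 (R=0.1250) → pose (-4.3913, -3.2328, 2.3680)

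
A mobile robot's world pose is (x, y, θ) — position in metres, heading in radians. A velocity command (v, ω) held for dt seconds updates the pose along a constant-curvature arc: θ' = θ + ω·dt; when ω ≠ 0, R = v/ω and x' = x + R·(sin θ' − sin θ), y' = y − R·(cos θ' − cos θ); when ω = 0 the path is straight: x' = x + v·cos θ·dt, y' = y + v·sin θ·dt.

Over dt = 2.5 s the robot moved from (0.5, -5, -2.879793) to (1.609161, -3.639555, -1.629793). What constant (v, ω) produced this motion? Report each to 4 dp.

v = -0.7500, ω = 0.5000

Δθ = -1.629793 − -2.879793 = 1.250000
ω = Δθ/dt = 1.250000/2.5 = 0.5000
R = −Δy/(cos θ' − cos θ) = -1.5000
v = R·ω = -1.5000·0.5000 = -0.7500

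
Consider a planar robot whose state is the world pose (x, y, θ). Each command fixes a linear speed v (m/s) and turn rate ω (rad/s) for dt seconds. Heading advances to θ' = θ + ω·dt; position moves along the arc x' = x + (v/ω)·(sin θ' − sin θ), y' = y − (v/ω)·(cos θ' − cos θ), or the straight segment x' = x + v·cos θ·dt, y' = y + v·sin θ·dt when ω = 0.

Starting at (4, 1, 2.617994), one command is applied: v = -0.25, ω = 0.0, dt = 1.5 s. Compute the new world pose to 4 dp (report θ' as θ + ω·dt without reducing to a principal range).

(4.3248, 0.8125, 2.6180)

θ' = 2.6180 + 0.0·1.5 = 2.6180
ω = 0 → straight: x' = 4 + -0.25·cos(2.6180)·1.5 = 4.3248
y' = 1 + -0.25·sin(2.6180)·1.5 = 0.8125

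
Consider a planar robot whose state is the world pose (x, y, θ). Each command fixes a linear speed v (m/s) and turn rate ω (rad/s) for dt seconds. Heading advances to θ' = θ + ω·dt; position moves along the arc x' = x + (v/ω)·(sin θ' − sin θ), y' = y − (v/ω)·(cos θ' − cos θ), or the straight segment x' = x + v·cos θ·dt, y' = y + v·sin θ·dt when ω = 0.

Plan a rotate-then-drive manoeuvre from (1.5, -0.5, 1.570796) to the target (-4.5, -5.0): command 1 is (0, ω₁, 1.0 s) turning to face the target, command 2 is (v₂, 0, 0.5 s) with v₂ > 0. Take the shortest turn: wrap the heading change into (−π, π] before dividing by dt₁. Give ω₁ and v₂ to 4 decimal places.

heading to target = atan2(-5−-0.5, -4.5−1.5) = -2.4981
Δθ = wrap(-2.4981 − 1.5708) = 2.2143; ω₁ = Δθ/dt₁ = 2.2143
distance = √((-4.5−1.5)² + (-5−-0.5)²) = 7.5000; v₂ = distance/dt₂ = 15.0000

ω₁ = 2.2143, v₂ = 15.0000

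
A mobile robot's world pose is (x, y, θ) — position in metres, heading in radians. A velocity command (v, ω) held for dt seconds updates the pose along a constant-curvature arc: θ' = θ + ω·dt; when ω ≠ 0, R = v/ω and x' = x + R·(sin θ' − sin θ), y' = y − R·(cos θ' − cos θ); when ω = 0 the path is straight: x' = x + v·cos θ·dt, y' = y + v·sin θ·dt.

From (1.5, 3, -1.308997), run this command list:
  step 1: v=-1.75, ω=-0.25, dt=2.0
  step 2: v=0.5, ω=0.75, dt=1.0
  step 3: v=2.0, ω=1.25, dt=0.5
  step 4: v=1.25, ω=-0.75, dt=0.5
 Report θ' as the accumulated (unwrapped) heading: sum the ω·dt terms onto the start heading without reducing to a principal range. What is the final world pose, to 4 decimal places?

step 1: θ'=-1.8090 (R=7.0000) → pose (1.4591, 6.4634, -1.8090)
step 2: θ'=-1.0590 (R=0.6667) → pose (1.5257, 5.9796, -1.0590)
step 3: θ'=-0.4340 (R=1.6000) → pose (2.2479, 5.3115, -0.4340)
step 4: θ'=-0.8090 (R=-1.6667) → pose (2.7531, 4.9498, -0.8090)

(2.7531, 4.9498, -0.8090)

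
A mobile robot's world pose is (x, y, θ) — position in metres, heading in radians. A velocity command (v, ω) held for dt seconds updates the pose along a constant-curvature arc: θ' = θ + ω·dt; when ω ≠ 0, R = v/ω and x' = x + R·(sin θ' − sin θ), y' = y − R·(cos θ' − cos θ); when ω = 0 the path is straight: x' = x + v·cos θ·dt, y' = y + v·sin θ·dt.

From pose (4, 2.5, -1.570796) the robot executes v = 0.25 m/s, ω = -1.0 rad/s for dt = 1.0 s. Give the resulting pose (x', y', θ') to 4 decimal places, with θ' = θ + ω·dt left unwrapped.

(3.8851, 2.2896, -2.5708)

θ' = -1.5708 + -1.0·1.0 = -2.5708
R = v/ω = 0.25/-1.0 = -0.2500
x' = 4 + -0.2500·(sin -2.5708 − sin -1.5708) = 3.8851
y' = 2.5 − -0.2500·(cos -2.5708 − cos -1.5708) = 2.2896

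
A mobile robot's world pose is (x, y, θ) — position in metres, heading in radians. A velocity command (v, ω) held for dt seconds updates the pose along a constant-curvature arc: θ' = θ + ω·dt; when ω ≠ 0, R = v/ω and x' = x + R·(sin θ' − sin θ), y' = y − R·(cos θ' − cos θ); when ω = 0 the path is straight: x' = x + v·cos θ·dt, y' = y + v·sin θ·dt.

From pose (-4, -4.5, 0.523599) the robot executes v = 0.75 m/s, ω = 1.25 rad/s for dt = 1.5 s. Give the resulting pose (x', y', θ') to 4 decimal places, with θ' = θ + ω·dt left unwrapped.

(-3.8941, -3.5385, 2.3986)

θ' = 0.5236 + 1.25·1.5 = 2.3986
R = v/ω = 0.75/1.25 = 0.6000
x' = -4 + 0.6000·(sin 2.3986 − sin 0.5236) = -3.8941
y' = -4.5 − 0.6000·(cos 2.3986 − cos 0.5236) = -3.5385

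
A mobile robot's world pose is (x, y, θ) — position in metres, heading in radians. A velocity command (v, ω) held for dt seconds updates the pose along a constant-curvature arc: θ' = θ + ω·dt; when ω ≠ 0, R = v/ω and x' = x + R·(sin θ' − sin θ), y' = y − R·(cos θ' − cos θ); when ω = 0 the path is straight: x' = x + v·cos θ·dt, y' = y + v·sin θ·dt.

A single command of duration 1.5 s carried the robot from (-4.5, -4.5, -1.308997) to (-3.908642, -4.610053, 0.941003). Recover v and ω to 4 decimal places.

Δθ = 0.941003 − -1.308997 = 2.250000
ω = Δθ/dt = 2.250000/1.5 = 1.5000
R = Δx/(sin θ' − sin θ) = 0.3333
v = R·ω = 0.3333·1.5000 = 0.5000

v = 0.5000, ω = 1.5000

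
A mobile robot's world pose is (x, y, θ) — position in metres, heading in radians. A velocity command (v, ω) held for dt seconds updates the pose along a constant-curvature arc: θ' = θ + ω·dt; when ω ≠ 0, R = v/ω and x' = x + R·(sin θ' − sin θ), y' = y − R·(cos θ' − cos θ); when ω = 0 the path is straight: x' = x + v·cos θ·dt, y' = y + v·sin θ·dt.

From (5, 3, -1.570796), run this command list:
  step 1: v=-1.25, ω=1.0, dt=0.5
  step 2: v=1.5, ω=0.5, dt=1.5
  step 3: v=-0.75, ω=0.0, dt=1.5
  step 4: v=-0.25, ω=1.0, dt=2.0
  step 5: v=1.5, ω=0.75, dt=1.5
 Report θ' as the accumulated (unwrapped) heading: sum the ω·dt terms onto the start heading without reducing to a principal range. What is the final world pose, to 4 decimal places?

(3.8126, 3.9519, 2.8042)

step 1: θ'=-1.0708 (R=-1.2500) → pose (4.8470, 3.5993, -1.0708)
step 2: θ'=-0.3208 (R=3.0000) → pose (6.5338, 2.1906, -0.3208)
step 3: θ'=-0.3208 (straight) → pose (5.4662, 2.5453, -0.3208)
step 4: θ'=1.6792 (R=-0.2500) → pose (5.1388, 2.2810, 1.6792)
step 5: θ'=2.8042 (R=2.0000) → pose (3.8126, 3.9519, 2.8042)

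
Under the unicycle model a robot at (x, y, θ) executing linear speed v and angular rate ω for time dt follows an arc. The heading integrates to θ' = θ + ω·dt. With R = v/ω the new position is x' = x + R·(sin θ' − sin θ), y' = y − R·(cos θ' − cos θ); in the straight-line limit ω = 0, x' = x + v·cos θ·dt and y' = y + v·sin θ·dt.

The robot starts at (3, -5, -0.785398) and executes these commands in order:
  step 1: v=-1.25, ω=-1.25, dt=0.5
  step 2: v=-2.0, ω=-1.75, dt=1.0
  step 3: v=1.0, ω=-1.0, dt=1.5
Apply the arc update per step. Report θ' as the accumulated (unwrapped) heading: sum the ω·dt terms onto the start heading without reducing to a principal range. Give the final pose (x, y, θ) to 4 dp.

(2.8898, -2.1796, -4.6604)

step 1: θ'=-1.4104 (R=1.0000) → pose (2.7199, -4.4526, -1.4104)
step 2: θ'=-3.1604 (R=1.1429) → pose (3.8696, -3.1274, -3.1604)
step 3: θ'=-4.6604 (R=-1.0000) → pose (2.8898, -2.1796, -4.6604)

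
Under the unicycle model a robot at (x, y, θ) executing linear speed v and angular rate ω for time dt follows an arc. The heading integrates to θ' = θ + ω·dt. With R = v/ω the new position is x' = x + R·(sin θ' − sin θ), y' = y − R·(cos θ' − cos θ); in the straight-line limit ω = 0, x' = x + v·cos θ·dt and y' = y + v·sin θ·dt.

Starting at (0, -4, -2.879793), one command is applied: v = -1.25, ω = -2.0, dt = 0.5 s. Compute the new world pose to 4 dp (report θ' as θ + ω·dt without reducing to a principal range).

(0.5824, -4.1414, -3.8798)

θ' = -2.8798 + -2.0·0.5 = -3.8798
R = v/ω = -1.25/-2.0 = 0.6250
x' = 0 + 0.6250·(sin -3.8798 − sin -2.8798) = 0.5824
y' = -4 − 0.6250·(cos -3.8798 − cos -2.8798) = -4.1414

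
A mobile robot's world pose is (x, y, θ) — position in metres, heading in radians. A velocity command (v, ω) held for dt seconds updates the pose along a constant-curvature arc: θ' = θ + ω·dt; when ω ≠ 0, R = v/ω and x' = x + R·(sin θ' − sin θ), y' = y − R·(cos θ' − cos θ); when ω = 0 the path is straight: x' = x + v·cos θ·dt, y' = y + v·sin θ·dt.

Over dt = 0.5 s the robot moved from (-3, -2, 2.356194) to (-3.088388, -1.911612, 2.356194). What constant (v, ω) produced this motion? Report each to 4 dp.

Δθ = 2.356194 − 2.356194 = 0.000000
ω = Δθ/dt = 0.000000/0.5 = 0.0000
ω = 0 → v = (Δx·cos θ + Δy·sin θ)/dt = 0.2500

v = 0.2500, ω = 0.0000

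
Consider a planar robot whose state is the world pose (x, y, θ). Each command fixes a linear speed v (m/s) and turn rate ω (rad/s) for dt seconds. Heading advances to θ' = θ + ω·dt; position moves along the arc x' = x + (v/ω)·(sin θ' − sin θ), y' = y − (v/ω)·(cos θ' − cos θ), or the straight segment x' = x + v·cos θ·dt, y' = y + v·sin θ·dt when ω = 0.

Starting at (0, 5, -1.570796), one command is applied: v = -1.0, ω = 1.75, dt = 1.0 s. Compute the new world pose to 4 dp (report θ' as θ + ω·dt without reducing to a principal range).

(-0.6733, 5.5623, 0.1792)

θ' = -1.5708 + 1.75·1.0 = 0.1792
R = v/ω = -1.0/1.75 = -0.5714
x' = 0 + -0.5714·(sin 0.1792 − sin -1.5708) = -0.6733
y' = 5 − -0.5714·(cos 0.1792 − cos -1.5708) = 5.5623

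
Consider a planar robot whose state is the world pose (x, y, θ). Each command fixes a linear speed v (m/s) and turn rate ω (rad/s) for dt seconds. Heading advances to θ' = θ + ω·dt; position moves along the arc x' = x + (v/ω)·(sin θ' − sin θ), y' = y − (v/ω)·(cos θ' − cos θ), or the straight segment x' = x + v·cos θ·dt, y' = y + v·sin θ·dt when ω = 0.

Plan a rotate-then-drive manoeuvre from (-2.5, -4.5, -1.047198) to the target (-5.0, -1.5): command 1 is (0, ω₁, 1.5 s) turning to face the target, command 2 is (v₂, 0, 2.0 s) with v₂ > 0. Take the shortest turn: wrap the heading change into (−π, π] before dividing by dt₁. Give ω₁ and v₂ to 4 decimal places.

ω₁ = -1.9803, v₂ = 1.9526

heading to target = atan2(-1.5−-4.5, -5−-2.5) = 2.2655
Δθ = wrap(2.2655 − -1.0472) = -2.9705; ω₁ = Δθ/dt₁ = -1.9803
distance = √((-5−-2.5)² + (-1.5−-4.5)²) = 3.9051; v₂ = distance/dt₂ = 1.9526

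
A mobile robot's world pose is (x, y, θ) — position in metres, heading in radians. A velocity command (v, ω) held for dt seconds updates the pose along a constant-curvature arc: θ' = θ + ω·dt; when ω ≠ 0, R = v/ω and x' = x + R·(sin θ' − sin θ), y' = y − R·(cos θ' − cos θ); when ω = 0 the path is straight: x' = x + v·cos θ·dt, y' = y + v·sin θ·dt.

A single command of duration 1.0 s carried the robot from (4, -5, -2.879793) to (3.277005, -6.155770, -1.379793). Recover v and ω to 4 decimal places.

Δθ = -1.379793 − -2.879793 = 1.500000
ω = Δθ/dt = 1.500000/1.0 = 1.5000
R = −Δy/(cos θ' − cos θ) = 1.0000
v = R·ω = 1.0000·1.5000 = 1.5000

v = 1.5000, ω = 1.5000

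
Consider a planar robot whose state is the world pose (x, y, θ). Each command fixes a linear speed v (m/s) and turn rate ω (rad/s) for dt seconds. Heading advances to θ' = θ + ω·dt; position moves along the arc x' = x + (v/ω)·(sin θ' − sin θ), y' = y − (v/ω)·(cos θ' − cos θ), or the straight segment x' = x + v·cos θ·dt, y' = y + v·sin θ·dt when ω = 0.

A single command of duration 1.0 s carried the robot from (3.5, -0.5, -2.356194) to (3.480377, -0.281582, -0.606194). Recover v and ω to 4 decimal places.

Δθ = -0.606194 − -2.356194 = 1.750000
ω = Δθ/dt = 1.750000/1.0 = 1.7500
R = −Δy/(cos θ' − cos θ) = -0.1429
v = R·ω = -0.1429·1.7500 = -0.2500

v = -0.2500, ω = 1.7500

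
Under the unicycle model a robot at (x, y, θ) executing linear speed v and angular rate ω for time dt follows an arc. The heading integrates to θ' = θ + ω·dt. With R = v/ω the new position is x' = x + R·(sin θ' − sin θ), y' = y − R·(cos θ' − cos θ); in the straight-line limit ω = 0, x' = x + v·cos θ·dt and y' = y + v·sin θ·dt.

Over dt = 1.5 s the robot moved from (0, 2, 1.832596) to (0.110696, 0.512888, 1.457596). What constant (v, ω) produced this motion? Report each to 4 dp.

Δθ = 1.457596 − 1.832596 = -0.375000
ω = Δθ/dt = -0.375000/1.5 = -0.2500
R = −Δy/(cos θ' − cos θ) = 4.0000
v = R·ω = 4.0000·-0.2500 = -1.0000

v = -1.0000, ω = -0.2500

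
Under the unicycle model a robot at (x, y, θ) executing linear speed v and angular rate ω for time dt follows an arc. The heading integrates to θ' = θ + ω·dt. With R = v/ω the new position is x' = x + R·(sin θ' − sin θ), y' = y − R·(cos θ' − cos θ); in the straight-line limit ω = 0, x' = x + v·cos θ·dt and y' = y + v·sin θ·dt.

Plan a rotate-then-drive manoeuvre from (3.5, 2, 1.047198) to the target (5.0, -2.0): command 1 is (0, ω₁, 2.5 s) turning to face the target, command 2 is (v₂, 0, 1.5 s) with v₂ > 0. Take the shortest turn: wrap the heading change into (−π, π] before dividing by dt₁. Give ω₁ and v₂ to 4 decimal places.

heading to target = atan2(-2−2, 5−3.5) = -1.2120
Δθ = wrap(-1.2120 − 1.0472) = -2.2592; ω₁ = Δθ/dt₁ = -0.9037
distance = √((5−3.5)² + (-2−2)²) = 4.2720; v₂ = distance/dt₂ = 2.8480

ω₁ = -0.9037, v₂ = 2.8480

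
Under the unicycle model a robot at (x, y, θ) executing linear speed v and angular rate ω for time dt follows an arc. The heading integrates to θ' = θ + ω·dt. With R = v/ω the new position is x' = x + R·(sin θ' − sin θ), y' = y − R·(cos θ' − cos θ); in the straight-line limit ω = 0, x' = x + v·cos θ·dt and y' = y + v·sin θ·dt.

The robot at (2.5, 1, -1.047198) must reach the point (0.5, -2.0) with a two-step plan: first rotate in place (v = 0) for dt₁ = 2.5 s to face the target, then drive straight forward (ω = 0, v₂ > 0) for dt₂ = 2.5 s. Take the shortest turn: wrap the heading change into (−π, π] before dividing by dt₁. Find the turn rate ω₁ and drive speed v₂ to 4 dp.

ω₁ = -0.4446, v₂ = 1.4422

heading to target = atan2(-2−1, 0.5−2.5) = -2.1588
Δθ = wrap(-2.1588 − -1.0472) = -1.1116; ω₁ = Δθ/dt₁ = -0.4446
distance = √((0.5−2.5)² + (-2−1)²) = 3.6056; v₂ = distance/dt₂ = 1.4422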